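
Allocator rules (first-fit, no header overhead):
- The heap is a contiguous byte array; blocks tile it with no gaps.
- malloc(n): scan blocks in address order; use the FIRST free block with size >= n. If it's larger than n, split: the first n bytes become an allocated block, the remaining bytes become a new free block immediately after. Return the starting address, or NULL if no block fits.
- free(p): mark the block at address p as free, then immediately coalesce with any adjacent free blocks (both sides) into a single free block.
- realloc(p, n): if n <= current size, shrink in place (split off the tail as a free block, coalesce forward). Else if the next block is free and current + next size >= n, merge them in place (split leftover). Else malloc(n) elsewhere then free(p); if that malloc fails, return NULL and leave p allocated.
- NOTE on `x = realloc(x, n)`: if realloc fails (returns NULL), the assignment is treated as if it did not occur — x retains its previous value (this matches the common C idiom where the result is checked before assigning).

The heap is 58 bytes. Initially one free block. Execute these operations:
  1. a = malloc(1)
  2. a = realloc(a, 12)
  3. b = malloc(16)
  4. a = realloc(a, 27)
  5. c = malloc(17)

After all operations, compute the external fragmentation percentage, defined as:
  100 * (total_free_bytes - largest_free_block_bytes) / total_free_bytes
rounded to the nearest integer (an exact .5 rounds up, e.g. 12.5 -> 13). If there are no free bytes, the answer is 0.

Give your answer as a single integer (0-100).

Op 1: a = malloc(1) -> a = 0; heap: [0-0 ALLOC][1-57 FREE]
Op 2: a = realloc(a, 12) -> a = 0; heap: [0-11 ALLOC][12-57 FREE]
Op 3: b = malloc(16) -> b = 12; heap: [0-11 ALLOC][12-27 ALLOC][28-57 FREE]
Op 4: a = realloc(a, 27) -> a = 28; heap: [0-11 FREE][12-27 ALLOC][28-54 ALLOC][55-57 FREE]
Op 5: c = malloc(17) -> c = NULL; heap: [0-11 FREE][12-27 ALLOC][28-54 ALLOC][55-57 FREE]
Free blocks: [12 3] total_free=15 largest=12 -> 100*(15-12)/15 = 300/15 = 20

Answer: 20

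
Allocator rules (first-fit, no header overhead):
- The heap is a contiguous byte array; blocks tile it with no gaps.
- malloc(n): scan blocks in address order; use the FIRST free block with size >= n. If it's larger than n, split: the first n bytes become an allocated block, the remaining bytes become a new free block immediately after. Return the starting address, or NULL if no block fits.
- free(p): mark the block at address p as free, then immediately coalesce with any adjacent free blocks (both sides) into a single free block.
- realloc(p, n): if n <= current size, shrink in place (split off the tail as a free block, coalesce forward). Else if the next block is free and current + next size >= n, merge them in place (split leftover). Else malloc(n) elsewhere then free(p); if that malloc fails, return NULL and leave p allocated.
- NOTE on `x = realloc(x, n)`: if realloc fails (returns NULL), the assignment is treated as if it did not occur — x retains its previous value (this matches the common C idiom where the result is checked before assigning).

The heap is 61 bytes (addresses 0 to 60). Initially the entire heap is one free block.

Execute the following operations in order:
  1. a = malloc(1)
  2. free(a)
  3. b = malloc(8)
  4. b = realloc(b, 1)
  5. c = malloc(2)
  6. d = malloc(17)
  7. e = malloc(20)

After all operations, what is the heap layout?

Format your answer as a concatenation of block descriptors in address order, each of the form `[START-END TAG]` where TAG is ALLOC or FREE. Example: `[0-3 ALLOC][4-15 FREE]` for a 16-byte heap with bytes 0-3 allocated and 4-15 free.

Op 1: a = malloc(1) -> a = 0; heap: [0-0 ALLOC][1-60 FREE]
Op 2: free(a) -> (freed a); heap: [0-60 FREE]
Op 3: b = malloc(8) -> b = 0; heap: [0-7 ALLOC][8-60 FREE]
Op 4: b = realloc(b, 1) -> b = 0; heap: [0-0 ALLOC][1-60 FREE]
Op 5: c = malloc(2) -> c = 1; heap: [0-0 ALLOC][1-2 ALLOC][3-60 FREE]
Op 6: d = malloc(17) -> d = 3; heap: [0-0 ALLOC][1-2 ALLOC][3-19 ALLOC][20-60 FREE]
Op 7: e = malloc(20) -> e = 20; heap: [0-0 ALLOC][1-2 ALLOC][3-19 ALLOC][20-39 ALLOC][40-60 FREE]

Answer: [0-0 ALLOC][1-2 ALLOC][3-19 ALLOC][20-39 ALLOC][40-60 FREE]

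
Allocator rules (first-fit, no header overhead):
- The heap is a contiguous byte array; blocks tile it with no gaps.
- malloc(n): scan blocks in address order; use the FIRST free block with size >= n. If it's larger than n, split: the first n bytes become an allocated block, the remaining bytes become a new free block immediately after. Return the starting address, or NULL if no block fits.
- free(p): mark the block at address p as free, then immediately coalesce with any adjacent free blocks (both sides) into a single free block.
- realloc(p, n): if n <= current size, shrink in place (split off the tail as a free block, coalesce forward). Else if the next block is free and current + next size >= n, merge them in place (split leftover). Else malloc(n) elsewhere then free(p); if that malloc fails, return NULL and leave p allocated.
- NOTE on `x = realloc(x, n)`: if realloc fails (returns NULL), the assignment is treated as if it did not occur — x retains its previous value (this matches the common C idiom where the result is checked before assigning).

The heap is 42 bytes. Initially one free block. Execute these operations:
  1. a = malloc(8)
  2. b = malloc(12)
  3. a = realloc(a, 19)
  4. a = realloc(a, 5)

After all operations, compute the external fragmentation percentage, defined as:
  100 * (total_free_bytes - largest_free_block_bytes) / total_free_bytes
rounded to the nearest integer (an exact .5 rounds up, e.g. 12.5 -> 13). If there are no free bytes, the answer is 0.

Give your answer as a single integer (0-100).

Op 1: a = malloc(8) -> a = 0; heap: [0-7 ALLOC][8-41 FREE]
Op 2: b = malloc(12) -> b = 8; heap: [0-7 ALLOC][8-19 ALLOC][20-41 FREE]
Op 3: a = realloc(a, 19) -> a = 20; heap: [0-7 FREE][8-19 ALLOC][20-38 ALLOC][39-41 FREE]
Op 4: a = realloc(a, 5) -> a = 20; heap: [0-7 FREE][8-19 ALLOC][20-24 ALLOC][25-41 FREE]
Free blocks: [8 17] total_free=25 largest=17 -> 100*(25-17)/25 = 800/25 = 32

Answer: 32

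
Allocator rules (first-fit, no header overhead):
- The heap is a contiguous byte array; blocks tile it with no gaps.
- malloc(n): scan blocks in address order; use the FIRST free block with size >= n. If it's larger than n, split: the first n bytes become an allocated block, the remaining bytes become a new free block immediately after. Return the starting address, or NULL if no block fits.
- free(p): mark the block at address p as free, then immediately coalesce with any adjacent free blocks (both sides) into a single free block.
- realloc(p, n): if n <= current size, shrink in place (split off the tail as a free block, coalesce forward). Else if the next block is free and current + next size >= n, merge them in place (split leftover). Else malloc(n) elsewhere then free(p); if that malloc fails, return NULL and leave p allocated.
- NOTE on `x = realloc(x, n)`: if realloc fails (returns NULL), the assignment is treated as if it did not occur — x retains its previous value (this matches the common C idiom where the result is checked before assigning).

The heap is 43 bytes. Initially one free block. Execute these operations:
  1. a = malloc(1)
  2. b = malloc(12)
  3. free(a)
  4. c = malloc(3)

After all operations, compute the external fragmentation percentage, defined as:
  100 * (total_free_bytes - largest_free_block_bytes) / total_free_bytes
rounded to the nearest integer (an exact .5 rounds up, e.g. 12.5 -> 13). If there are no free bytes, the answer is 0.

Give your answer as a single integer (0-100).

Answer: 4

Derivation:
Op 1: a = malloc(1) -> a = 0; heap: [0-0 ALLOC][1-42 FREE]
Op 2: b = malloc(12) -> b = 1; heap: [0-0 ALLOC][1-12 ALLOC][13-42 FREE]
Op 3: free(a) -> (freed a); heap: [0-0 FREE][1-12 ALLOC][13-42 FREE]
Op 4: c = malloc(3) -> c = 13; heap: [0-0 FREE][1-12 ALLOC][13-15 ALLOC][16-42 FREE]
Free blocks: [1 27] total_free=28 largest=27 -> 100*(28-27)/28 = 100/28 ≈ 3.571 -> rounds to 4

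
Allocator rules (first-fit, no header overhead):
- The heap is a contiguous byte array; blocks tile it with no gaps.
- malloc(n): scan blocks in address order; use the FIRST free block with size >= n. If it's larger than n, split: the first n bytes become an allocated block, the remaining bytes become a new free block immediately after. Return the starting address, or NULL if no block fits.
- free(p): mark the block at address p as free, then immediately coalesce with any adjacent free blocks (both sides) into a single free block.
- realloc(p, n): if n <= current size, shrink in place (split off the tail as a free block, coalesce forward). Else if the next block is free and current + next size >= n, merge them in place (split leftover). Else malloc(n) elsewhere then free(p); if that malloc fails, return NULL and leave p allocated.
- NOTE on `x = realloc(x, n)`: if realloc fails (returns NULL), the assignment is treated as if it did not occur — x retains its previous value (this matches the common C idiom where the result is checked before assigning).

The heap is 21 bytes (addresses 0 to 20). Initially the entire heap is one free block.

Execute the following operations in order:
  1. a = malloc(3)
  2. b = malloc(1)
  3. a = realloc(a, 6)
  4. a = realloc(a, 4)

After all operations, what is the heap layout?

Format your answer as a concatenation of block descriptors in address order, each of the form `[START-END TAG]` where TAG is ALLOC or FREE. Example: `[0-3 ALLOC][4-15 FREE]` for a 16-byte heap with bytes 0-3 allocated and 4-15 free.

Answer: [0-2 FREE][3-3 ALLOC][4-7 ALLOC][8-20 FREE]

Derivation:
Op 1: a = malloc(3) -> a = 0; heap: [0-2 ALLOC][3-20 FREE]
Op 2: b = malloc(1) -> b = 3; heap: [0-2 ALLOC][3-3 ALLOC][4-20 FREE]
Op 3: a = realloc(a, 6) -> a = 4; heap: [0-2 FREE][3-3 ALLOC][4-9 ALLOC][10-20 FREE]
Op 4: a = realloc(a, 4) -> a = 4; heap: [0-2 FREE][3-3 ALLOC][4-7 ALLOC][8-20 FREE]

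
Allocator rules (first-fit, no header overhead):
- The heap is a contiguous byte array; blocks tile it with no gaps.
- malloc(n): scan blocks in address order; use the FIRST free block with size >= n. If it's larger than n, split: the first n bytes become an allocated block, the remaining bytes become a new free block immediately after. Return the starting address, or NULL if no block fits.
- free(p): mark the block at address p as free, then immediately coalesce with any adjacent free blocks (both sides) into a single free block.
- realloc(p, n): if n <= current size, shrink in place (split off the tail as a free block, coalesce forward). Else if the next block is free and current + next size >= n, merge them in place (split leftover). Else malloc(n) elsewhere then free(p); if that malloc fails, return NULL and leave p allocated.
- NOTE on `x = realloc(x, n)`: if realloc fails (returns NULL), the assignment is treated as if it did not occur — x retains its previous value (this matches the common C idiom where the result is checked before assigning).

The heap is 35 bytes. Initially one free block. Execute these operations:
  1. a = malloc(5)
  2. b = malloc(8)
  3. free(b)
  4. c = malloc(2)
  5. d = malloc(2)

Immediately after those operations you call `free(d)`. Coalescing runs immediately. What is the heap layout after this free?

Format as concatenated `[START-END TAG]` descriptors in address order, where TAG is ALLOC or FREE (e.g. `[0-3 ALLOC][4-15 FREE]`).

Op 1: a = malloc(5) -> a = 0; heap: [0-4 ALLOC][5-34 FREE]
Op 2: b = malloc(8) -> b = 5; heap: [0-4 ALLOC][5-12 ALLOC][13-34 FREE]
Op 3: free(b) -> (freed b); heap: [0-4 ALLOC][5-34 FREE]
Op 4: c = malloc(2) -> c = 5; heap: [0-4 ALLOC][5-6 ALLOC][7-34 FREE]
Op 5: d = malloc(2) -> d = 7; heap: [0-4 ALLOC][5-6 ALLOC][7-8 ALLOC][9-34 FREE]
free(d): d = 7 -> block [7-8 ALLOC]; mark free, coalesce with adjacent free neighbors -> [0-4 ALLOC][5-6 ALLOC][7-34 FREE]

Answer: [0-4 ALLOC][5-6 ALLOC][7-34 FREE]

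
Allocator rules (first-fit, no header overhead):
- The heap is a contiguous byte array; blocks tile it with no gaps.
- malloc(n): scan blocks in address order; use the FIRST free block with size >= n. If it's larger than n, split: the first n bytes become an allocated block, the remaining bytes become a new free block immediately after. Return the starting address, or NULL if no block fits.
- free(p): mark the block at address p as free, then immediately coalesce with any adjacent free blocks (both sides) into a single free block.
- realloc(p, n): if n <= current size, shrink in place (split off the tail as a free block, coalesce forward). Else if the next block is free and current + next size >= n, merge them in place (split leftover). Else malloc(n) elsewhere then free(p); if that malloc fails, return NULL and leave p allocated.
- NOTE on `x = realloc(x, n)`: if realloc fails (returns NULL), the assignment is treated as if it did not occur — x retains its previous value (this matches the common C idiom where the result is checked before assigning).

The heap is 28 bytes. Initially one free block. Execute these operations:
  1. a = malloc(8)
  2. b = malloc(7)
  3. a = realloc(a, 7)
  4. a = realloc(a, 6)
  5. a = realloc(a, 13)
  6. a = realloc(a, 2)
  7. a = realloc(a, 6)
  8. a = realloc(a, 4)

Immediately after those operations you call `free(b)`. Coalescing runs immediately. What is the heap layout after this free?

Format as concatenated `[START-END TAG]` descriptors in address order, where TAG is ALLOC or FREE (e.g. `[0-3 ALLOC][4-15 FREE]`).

Answer: [0-14 FREE][15-18 ALLOC][19-27 FREE]

Derivation:
Op 1: a = malloc(8) -> a = 0; heap: [0-7 ALLOC][8-27 FREE]
Op 2: b = malloc(7) -> b = 8; heap: [0-7 ALLOC][8-14 ALLOC][15-27 FREE]
Op 3: a = realloc(a, 7) -> a = 0; heap: [0-6 ALLOC][7-7 FREE][8-14 ALLOC][15-27 FREE]
Op 4: a = realloc(a, 6) -> a = 0; heap: [0-5 ALLOC][6-7 FREE][8-14 ALLOC][15-27 FREE]
Op 5: a = realloc(a, 13) -> a = 15; heap: [0-7 FREE][8-14 ALLOC][15-27 ALLOC]
Op 6: a = realloc(a, 2) -> a = 15; heap: [0-7 FREE][8-14 ALLOC][15-16 ALLOC][17-27 FREE]
Op 7: a = realloc(a, 6) -> a = 15; heap: [0-7 FREE][8-14 ALLOC][15-20 ALLOC][21-27 FREE]
Op 8: a = realloc(a, 4) -> a = 15; heap: [0-7 FREE][8-14 ALLOC][15-18 ALLOC][19-27 FREE]
free(b): b = 8 -> block [8-14 ALLOC]; mark free, coalesce with adjacent free neighbors -> [0-14 FREE][15-18 ALLOC][19-27 FREE]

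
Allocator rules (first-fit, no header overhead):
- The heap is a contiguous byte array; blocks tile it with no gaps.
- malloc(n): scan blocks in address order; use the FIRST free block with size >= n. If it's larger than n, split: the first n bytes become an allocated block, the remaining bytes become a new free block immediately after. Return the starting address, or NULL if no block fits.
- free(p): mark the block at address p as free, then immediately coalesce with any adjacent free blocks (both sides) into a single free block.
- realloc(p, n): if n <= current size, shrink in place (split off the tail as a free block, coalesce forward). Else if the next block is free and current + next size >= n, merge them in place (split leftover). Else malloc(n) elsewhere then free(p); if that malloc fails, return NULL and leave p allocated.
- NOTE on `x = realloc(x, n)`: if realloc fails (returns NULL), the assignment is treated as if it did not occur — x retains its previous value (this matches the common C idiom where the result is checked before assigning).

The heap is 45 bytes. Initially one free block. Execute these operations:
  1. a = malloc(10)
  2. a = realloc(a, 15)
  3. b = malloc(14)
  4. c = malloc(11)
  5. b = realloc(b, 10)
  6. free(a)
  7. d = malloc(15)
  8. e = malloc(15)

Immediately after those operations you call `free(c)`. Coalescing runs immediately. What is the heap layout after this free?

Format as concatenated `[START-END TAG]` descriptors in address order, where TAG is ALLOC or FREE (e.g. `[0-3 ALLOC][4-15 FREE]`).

Op 1: a = malloc(10) -> a = 0; heap: [0-9 ALLOC][10-44 FREE]
Op 2: a = realloc(a, 15) -> a = 0; heap: [0-14 ALLOC][15-44 FREE]
Op 3: b = malloc(14) -> b = 15; heap: [0-14 ALLOC][15-28 ALLOC][29-44 FREE]
Op 4: c = malloc(11) -> c = 29; heap: [0-14 ALLOC][15-28 ALLOC][29-39 ALLOC][40-44 FREE]
Op 5: b = realloc(b, 10) -> b = 15; heap: [0-14 ALLOC][15-24 ALLOC][25-28 FREE][29-39 ALLOC][40-44 FREE]
Op 6: free(a) -> (freed a); heap: [0-14 FREE][15-24 ALLOC][25-28 FREE][29-39 ALLOC][40-44 FREE]
Op 7: d = malloc(15) -> d = 0; heap: [0-14 ALLOC][15-24 ALLOC][25-28 FREE][29-39 ALLOC][40-44 FREE]
Op 8: e = malloc(15) -> e = NULL; heap: [0-14 ALLOC][15-24 ALLOC][25-28 FREE][29-39 ALLOC][40-44 FREE]
free(c): c = 29 -> block [29-39 ALLOC]; mark free, coalesce with adjacent free neighbors -> [0-14 ALLOC][15-24 ALLOC][25-44 FREE]

Answer: [0-14 ALLOC][15-24 ALLOC][25-44 FREE]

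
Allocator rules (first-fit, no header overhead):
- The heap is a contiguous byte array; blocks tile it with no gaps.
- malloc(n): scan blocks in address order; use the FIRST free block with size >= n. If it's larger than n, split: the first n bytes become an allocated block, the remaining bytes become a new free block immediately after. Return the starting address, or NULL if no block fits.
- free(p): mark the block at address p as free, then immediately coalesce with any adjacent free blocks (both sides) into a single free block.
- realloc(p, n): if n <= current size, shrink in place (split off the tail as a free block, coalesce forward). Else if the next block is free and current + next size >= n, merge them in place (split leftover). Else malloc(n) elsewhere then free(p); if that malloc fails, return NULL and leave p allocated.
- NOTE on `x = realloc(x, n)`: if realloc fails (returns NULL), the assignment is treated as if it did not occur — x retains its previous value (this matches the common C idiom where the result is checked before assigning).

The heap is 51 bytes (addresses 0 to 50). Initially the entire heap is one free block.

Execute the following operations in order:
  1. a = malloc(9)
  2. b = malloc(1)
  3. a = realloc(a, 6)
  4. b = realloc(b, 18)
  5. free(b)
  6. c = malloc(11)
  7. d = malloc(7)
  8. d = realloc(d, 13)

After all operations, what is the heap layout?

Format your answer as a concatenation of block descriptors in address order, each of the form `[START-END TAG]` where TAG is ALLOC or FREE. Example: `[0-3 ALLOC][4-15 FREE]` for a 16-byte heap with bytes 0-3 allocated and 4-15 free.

Op 1: a = malloc(9) -> a = 0; heap: [0-8 ALLOC][9-50 FREE]
Op 2: b = malloc(1) -> b = 9; heap: [0-8 ALLOC][9-9 ALLOC][10-50 FREE]
Op 3: a = realloc(a, 6) -> a = 0; heap: [0-5 ALLOC][6-8 FREE][9-9 ALLOC][10-50 FREE]
Op 4: b = realloc(b, 18) -> b = 9; heap: [0-5 ALLOC][6-8 FREE][9-26 ALLOC][27-50 FREE]
Op 5: free(b) -> (freed b); heap: [0-5 ALLOC][6-50 FREE]
Op 6: c = malloc(11) -> c = 6; heap: [0-5 ALLOC][6-16 ALLOC][17-50 FREE]
Op 7: d = malloc(7) -> d = 17; heap: [0-5 ALLOC][6-16 ALLOC][17-23 ALLOC][24-50 FREE]
Op 8: d = realloc(d, 13) -> d = 17; heap: [0-5 ALLOC][6-16 ALLOC][17-29 ALLOC][30-50 FREE]

Answer: [0-5 ALLOC][6-16 ALLOC][17-29 ALLOC][30-50 FREE]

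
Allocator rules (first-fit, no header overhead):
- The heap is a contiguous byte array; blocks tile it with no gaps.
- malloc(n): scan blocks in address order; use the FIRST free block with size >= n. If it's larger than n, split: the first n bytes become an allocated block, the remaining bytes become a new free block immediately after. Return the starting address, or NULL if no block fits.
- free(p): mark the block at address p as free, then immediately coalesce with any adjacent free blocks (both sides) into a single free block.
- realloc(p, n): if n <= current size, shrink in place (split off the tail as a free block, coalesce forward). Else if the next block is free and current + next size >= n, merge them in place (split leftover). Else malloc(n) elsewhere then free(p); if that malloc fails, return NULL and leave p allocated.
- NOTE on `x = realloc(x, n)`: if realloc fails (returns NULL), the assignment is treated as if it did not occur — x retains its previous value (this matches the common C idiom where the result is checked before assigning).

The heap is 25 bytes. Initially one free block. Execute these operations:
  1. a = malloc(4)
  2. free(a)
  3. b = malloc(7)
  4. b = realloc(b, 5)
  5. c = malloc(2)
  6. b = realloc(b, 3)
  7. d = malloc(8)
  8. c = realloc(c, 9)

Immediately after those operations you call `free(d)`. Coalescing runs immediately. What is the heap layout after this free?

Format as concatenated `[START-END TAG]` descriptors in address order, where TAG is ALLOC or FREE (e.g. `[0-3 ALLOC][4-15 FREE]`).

Answer: [0-2 ALLOC][3-14 FREE][15-23 ALLOC][24-24 FREE]

Derivation:
Op 1: a = malloc(4) -> a = 0; heap: [0-3 ALLOC][4-24 FREE]
Op 2: free(a) -> (freed a); heap: [0-24 FREE]
Op 3: b = malloc(7) -> b = 0; heap: [0-6 ALLOC][7-24 FREE]
Op 4: b = realloc(b, 5) -> b = 0; heap: [0-4 ALLOC][5-24 FREE]
Op 5: c = malloc(2) -> c = 5; heap: [0-4 ALLOC][5-6 ALLOC][7-24 FREE]
Op 6: b = realloc(b, 3) -> b = 0; heap: [0-2 ALLOC][3-4 FREE][5-6 ALLOC][7-24 FREE]
Op 7: d = malloc(8) -> d = 7; heap: [0-2 ALLOC][3-4 FREE][5-6 ALLOC][7-14 ALLOC][15-24 FREE]
Op 8: c = realloc(c, 9) -> c = 15; heap: [0-2 ALLOC][3-6 FREE][7-14 ALLOC][15-23 ALLOC][24-24 FREE]
free(d): d = 7 -> block [7-14 ALLOC]; mark free, coalesce with adjacent free neighbors -> [0-2 ALLOC][3-14 FREE][15-23 ALLOC][24-24 FREE]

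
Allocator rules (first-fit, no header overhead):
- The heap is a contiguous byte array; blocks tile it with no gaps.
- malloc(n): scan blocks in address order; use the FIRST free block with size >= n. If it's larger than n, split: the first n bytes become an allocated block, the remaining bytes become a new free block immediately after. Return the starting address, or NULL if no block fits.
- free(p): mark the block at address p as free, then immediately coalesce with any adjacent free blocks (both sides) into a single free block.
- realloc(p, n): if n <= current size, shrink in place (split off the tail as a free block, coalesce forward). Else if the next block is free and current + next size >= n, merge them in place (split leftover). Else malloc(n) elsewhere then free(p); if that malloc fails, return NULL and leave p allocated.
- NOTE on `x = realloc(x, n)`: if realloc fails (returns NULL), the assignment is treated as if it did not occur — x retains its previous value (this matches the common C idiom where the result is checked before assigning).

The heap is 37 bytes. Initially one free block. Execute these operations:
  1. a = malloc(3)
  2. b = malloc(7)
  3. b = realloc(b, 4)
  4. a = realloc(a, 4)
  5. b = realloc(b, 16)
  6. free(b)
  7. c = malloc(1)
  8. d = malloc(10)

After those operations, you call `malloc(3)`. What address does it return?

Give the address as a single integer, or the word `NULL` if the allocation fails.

Answer: 1

Derivation:
Op 1: a = malloc(3) -> a = 0; heap: [0-2 ALLOC][3-36 FREE]
Op 2: b = malloc(7) -> b = 3; heap: [0-2 ALLOC][3-9 ALLOC][10-36 FREE]
Op 3: b = realloc(b, 4) -> b = 3; heap: [0-2 ALLOC][3-6 ALLOC][7-36 FREE]
Op 4: a = realloc(a, 4) -> a = 7; heap: [0-2 FREE][3-6 ALLOC][7-10 ALLOC][11-36 FREE]
Op 5: b = realloc(b, 16) -> b = 11; heap: [0-6 FREE][7-10 ALLOC][11-26 ALLOC][27-36 FREE]
Op 6: free(b) -> (freed b); heap: [0-6 FREE][7-10 ALLOC][11-36 FREE]
Op 7: c = malloc(1) -> c = 0; heap: [0-0 ALLOC][1-6 FREE][7-10 ALLOC][11-36 FREE]
Op 8: d = malloc(10) -> d = 11; heap: [0-0 ALLOC][1-6 FREE][7-10 ALLOC][11-20 ALLOC][21-36 FREE]
malloc(3): first-fit scan over [0-0 ALLOC][1-6 FREE][7-10 ALLOC][11-20 ALLOC][21-36 FREE] -> 1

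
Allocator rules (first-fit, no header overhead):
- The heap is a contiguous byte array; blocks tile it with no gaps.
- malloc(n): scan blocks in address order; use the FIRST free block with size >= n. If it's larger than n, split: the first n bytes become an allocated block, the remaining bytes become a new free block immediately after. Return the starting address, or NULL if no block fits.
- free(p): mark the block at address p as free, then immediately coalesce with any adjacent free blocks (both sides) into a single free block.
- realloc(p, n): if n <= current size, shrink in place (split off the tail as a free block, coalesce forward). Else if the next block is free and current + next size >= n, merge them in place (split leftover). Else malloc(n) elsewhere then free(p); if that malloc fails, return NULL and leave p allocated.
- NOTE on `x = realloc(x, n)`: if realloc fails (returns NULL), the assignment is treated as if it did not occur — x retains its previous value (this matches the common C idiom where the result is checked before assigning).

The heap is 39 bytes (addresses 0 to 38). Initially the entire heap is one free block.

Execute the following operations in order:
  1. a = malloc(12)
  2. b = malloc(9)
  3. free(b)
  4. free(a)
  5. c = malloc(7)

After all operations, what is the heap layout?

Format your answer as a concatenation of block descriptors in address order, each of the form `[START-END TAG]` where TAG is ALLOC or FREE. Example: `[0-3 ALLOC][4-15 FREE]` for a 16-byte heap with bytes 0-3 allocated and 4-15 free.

Op 1: a = malloc(12) -> a = 0; heap: [0-11 ALLOC][12-38 FREE]
Op 2: b = malloc(9) -> b = 12; heap: [0-11 ALLOC][12-20 ALLOC][21-38 FREE]
Op 3: free(b) -> (freed b); heap: [0-11 ALLOC][12-38 FREE]
Op 4: free(a) -> (freed a); heap: [0-38 FREE]
Op 5: c = malloc(7) -> c = 0; heap: [0-6 ALLOC][7-38 FREE]

Answer: [0-6 ALLOC][7-38 FREE]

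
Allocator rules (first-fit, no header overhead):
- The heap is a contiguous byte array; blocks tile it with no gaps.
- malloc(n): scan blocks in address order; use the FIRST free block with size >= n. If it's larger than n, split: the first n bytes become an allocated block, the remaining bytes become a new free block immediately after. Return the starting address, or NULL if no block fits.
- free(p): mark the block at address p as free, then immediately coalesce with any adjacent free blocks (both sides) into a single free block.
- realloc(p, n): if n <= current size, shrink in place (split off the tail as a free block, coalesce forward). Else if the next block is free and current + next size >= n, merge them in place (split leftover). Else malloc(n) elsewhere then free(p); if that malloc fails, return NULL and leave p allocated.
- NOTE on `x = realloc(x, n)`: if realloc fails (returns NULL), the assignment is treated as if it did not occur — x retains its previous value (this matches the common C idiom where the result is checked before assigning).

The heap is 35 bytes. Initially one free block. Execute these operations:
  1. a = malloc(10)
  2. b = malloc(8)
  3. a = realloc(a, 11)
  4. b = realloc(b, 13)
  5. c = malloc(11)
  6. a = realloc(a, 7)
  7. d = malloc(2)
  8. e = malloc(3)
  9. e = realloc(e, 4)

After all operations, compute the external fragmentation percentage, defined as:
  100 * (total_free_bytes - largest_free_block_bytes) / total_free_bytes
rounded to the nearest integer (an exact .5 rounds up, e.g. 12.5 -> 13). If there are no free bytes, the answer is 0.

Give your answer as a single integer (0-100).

Op 1: a = malloc(10) -> a = 0; heap: [0-9 ALLOC][10-34 FREE]
Op 2: b = malloc(8) -> b = 10; heap: [0-9 ALLOC][10-17 ALLOC][18-34 FREE]
Op 3: a = realloc(a, 11) -> a = 18; heap: [0-9 FREE][10-17 ALLOC][18-28 ALLOC][29-34 FREE]
Op 4: b = realloc(b, 13) -> NULL (b unchanged); heap: [0-9 FREE][10-17 ALLOC][18-28 ALLOC][29-34 FREE]
Op 5: c = malloc(11) -> c = NULL; heap: [0-9 FREE][10-17 ALLOC][18-28 ALLOC][29-34 FREE]
Op 6: a = realloc(a, 7) -> a = 18; heap: [0-9 FREE][10-17 ALLOC][18-24 ALLOC][25-34 FREE]
Op 7: d = malloc(2) -> d = 0; heap: [0-1 ALLOC][2-9 FREE][10-17 ALLOC][18-24 ALLOC][25-34 FREE]
Op 8: e = malloc(3) -> e = 2; heap: [0-1 ALLOC][2-4 ALLOC][5-9 FREE][10-17 ALLOC][18-24 ALLOC][25-34 FREE]
Op 9: e = realloc(e, 4) -> e = 2; heap: [0-1 ALLOC][2-5 ALLOC][6-9 FREE][10-17 ALLOC][18-24 ALLOC][25-34 FREE]
Free blocks: [4 10] total_free=14 largest=10 -> 100*(14-10)/14 = 400/14 ≈ 28.571 -> rounds to 29

Answer: 29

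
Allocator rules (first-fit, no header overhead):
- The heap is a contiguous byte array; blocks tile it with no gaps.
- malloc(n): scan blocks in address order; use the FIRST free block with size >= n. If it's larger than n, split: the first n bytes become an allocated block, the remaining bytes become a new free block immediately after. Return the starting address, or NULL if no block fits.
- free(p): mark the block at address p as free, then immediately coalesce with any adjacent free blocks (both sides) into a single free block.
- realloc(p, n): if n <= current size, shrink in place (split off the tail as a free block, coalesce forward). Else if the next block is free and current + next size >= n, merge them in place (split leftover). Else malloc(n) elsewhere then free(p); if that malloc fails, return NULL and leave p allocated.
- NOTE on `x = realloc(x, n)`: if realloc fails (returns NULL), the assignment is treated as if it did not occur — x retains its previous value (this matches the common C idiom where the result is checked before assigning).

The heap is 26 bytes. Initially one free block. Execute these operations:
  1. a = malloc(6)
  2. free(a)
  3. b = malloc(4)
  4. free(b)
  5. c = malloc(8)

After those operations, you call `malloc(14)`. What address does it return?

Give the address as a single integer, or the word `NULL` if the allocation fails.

Op 1: a = malloc(6) -> a = 0; heap: [0-5 ALLOC][6-25 FREE]
Op 2: free(a) -> (freed a); heap: [0-25 FREE]
Op 3: b = malloc(4) -> b = 0; heap: [0-3 ALLOC][4-25 FREE]
Op 4: free(b) -> (freed b); heap: [0-25 FREE]
Op 5: c = malloc(8) -> c = 0; heap: [0-7 ALLOC][8-25 FREE]
malloc(14): first-fit scan over [0-7 ALLOC][8-25 FREE] -> 8

Answer: 8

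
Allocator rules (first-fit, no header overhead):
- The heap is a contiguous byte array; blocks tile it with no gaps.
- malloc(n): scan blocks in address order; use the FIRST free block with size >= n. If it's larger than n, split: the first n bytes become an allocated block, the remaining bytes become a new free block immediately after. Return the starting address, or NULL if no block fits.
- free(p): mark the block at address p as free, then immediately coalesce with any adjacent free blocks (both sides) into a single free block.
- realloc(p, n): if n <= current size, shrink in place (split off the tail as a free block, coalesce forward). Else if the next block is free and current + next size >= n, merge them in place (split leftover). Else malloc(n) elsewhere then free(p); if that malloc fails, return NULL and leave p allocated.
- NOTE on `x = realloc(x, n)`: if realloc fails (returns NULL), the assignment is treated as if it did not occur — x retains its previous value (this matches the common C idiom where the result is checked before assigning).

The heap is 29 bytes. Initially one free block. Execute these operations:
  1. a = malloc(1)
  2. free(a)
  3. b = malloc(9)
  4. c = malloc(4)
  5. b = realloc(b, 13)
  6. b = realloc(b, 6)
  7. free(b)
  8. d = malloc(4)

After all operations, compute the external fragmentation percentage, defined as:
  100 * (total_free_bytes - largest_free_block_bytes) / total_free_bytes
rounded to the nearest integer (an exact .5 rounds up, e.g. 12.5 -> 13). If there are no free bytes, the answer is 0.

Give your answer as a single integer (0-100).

Answer: 24

Derivation:
Op 1: a = malloc(1) -> a = 0; heap: [0-0 ALLOC][1-28 FREE]
Op 2: free(a) -> (freed a); heap: [0-28 FREE]
Op 3: b = malloc(9) -> b = 0; heap: [0-8 ALLOC][9-28 FREE]
Op 4: c = malloc(4) -> c = 9; heap: [0-8 ALLOC][9-12 ALLOC][13-28 FREE]
Op 5: b = realloc(b, 13) -> b = 13; heap: [0-8 FREE][9-12 ALLOC][13-25 ALLOC][26-28 FREE]
Op 6: b = realloc(b, 6) -> b = 13; heap: [0-8 FREE][9-12 ALLOC][13-18 ALLOC][19-28 FREE]
Op 7: free(b) -> (freed b); heap: [0-8 FREE][9-12 ALLOC][13-28 FREE]
Op 8: d = malloc(4) -> d = 0; heap: [0-3 ALLOC][4-8 FREE][9-12 ALLOC][13-28 FREE]
Free blocks: [5 16] total_free=21 largest=16 -> 100*(21-16)/21 = 500/21 ≈ 23.810 -> rounds to 24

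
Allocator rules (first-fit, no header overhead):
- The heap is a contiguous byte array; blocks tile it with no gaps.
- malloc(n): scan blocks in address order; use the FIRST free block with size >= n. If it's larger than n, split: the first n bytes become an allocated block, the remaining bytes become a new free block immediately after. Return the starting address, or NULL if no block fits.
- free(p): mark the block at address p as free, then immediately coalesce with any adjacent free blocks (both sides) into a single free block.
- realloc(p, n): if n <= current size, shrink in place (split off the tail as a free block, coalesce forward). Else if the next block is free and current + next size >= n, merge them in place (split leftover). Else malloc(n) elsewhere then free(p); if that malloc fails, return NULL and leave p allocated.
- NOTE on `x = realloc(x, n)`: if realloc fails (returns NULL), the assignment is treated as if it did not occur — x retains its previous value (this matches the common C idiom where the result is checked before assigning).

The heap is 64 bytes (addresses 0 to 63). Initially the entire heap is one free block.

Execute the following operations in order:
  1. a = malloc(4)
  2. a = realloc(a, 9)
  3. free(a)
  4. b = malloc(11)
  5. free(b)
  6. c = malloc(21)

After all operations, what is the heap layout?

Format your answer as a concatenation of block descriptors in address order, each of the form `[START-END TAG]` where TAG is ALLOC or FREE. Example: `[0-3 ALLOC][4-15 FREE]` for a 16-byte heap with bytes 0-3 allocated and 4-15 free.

Answer: [0-20 ALLOC][21-63 FREE]

Derivation:
Op 1: a = malloc(4) -> a = 0; heap: [0-3 ALLOC][4-63 FREE]
Op 2: a = realloc(a, 9) -> a = 0; heap: [0-8 ALLOC][9-63 FREE]
Op 3: free(a) -> (freed a); heap: [0-63 FREE]
Op 4: b = malloc(11) -> b = 0; heap: [0-10 ALLOC][11-63 FREE]
Op 5: free(b) -> (freed b); heap: [0-63 FREE]
Op 6: c = malloc(21) -> c = 0; heap: [0-20 ALLOC][21-63 FREE]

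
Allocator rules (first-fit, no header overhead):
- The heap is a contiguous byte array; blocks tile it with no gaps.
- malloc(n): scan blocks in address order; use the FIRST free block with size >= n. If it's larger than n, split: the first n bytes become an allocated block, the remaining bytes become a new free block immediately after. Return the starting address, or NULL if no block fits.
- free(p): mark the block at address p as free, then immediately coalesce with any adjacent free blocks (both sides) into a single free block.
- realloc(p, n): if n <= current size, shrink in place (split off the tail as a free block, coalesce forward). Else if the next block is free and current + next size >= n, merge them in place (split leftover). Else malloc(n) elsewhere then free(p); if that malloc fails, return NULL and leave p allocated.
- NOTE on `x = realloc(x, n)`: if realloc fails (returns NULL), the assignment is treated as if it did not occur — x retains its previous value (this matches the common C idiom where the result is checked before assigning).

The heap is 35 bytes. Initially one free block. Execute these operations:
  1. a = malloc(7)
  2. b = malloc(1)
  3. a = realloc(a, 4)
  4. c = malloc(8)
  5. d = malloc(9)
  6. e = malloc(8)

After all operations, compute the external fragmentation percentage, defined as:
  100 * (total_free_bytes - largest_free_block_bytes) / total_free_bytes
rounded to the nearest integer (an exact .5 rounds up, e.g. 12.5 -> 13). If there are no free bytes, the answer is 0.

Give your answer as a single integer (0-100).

Op 1: a = malloc(7) -> a = 0; heap: [0-6 ALLOC][7-34 FREE]
Op 2: b = malloc(1) -> b = 7; heap: [0-6 ALLOC][7-7 ALLOC][8-34 FREE]
Op 3: a = realloc(a, 4) -> a = 0; heap: [0-3 ALLOC][4-6 FREE][7-7 ALLOC][8-34 FREE]
Op 4: c = malloc(8) -> c = 8; heap: [0-3 ALLOC][4-6 FREE][7-7 ALLOC][8-15 ALLOC][16-34 FREE]
Op 5: d = malloc(9) -> d = 16; heap: [0-3 ALLOC][4-6 FREE][7-7 ALLOC][8-15 ALLOC][16-24 ALLOC][25-34 FREE]
Op 6: e = malloc(8) -> e = 25; heap: [0-3 ALLOC][4-6 FREE][7-7 ALLOC][8-15 ALLOC][16-24 ALLOC][25-32 ALLOC][33-34 FREE]
Free blocks: [3 2] total_free=5 largest=3 -> 100*(5-3)/5 = 200/5 = 40

Answer: 40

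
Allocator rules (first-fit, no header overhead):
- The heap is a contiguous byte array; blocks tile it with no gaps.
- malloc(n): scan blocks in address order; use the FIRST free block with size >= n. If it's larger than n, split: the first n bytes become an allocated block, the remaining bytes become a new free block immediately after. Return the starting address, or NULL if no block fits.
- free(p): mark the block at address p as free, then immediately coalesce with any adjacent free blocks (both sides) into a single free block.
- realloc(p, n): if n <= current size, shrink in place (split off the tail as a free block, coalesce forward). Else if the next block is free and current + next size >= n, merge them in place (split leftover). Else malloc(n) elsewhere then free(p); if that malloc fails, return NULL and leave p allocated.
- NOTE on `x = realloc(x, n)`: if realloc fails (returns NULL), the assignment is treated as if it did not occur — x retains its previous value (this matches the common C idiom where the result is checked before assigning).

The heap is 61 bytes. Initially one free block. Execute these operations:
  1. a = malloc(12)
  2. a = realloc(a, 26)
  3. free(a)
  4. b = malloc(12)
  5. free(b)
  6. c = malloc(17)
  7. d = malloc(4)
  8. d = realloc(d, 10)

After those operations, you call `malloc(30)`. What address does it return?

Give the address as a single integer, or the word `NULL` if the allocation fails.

Op 1: a = malloc(12) -> a = 0; heap: [0-11 ALLOC][12-60 FREE]
Op 2: a = realloc(a, 26) -> a = 0; heap: [0-25 ALLOC][26-60 FREE]
Op 3: free(a) -> (freed a); heap: [0-60 FREE]
Op 4: b = malloc(12) -> b = 0; heap: [0-11 ALLOC][12-60 FREE]
Op 5: free(b) -> (freed b); heap: [0-60 FREE]
Op 6: c = malloc(17) -> c = 0; heap: [0-16 ALLOC][17-60 FREE]
Op 7: d = malloc(4) -> d = 17; heap: [0-16 ALLOC][17-20 ALLOC][21-60 FREE]
Op 8: d = realloc(d, 10) -> d = 17; heap: [0-16 ALLOC][17-26 ALLOC][27-60 FREE]
malloc(30): first-fit scan over [0-16 ALLOC][17-26 ALLOC][27-60 FREE] -> 27

Answer: 27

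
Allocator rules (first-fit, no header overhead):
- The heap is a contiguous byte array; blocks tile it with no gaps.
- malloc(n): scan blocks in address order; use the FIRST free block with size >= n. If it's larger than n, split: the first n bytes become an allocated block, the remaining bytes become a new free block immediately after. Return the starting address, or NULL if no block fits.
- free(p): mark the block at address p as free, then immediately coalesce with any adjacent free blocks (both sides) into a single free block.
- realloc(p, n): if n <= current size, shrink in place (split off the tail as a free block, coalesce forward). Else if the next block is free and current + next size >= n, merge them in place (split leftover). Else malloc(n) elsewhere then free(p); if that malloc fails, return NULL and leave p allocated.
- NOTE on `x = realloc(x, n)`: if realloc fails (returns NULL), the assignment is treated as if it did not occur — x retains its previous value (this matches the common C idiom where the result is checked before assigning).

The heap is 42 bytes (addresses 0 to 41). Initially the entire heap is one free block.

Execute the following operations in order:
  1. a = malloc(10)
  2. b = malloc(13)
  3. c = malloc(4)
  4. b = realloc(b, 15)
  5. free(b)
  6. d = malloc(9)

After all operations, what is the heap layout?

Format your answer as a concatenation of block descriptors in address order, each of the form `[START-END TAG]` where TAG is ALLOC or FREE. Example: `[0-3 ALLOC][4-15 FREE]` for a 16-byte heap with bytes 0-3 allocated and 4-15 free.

Op 1: a = malloc(10) -> a = 0; heap: [0-9 ALLOC][10-41 FREE]
Op 2: b = malloc(13) -> b = 10; heap: [0-9 ALLOC][10-22 ALLOC][23-41 FREE]
Op 3: c = malloc(4) -> c = 23; heap: [0-9 ALLOC][10-22 ALLOC][23-26 ALLOC][27-41 FREE]
Op 4: b = realloc(b, 15) -> b = 27; heap: [0-9 ALLOC][10-22 FREE][23-26 ALLOC][27-41 ALLOC]
Op 5: free(b) -> (freed b); heap: [0-9 ALLOC][10-22 FREE][23-26 ALLOC][27-41 FREE]
Op 6: d = malloc(9) -> d = 10; heap: [0-9 ALLOC][10-18 ALLOC][19-22 FREE][23-26 ALLOC][27-41 FREE]

Answer: [0-9 ALLOC][10-18 ALLOC][19-22 FREE][23-26 ALLOC][27-41 FREE]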